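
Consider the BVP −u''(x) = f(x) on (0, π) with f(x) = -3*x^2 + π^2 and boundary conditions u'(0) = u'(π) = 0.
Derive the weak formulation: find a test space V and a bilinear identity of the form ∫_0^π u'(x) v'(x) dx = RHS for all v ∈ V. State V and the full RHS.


V = H^1(0, π) (no boundary constraint on v; u is determined up to an additive constant); weak form: ∫_0^π u'v' dx = ∫_0^π (-3*x^2 + π^2) v dx for all v ∈ V.

Multiply both sides by a test function v and integrate from 0 to π:
  ∫_0^π −u''(x) v(x) dx = ∫_0^π f(x) v(x) dx.
Integrate the LHS by parts once:
  ∫_0^π −u'' v dx = −[u'(x) v(x)]_0^π + ∫_0^π u'(x) v'(x) dx.
Thus ∫_0^π u'(x) v'(x) dx = ∫_0^π f(x) v(x) dx + [u'(x) v(x)]_0^π.
Choose V so that boundary terms are either known or forced to vanish.
u has homogeneous Neumann: u'(0) = u'(π) = 0. So [u' v]_0^π = 0·v(π) − 0·v(0) = 0 for any v; take V = H^1(0, π).
Weak formulation: find u (satisfying any essential BC) such that ∫_0^π u'(x) v'(x) dx = ∫_0^π f v dx for all v ∈ V (homogeneous Neumann, so boundary terms vanish).
Substituting f(x) = -3*x^2 + π^2, the right-hand side is ∫_0^π (-3*x^2 + π^2) v dx.
Compatibility check (pure Neumann): taking v ≡ 1 ∈ V gives 0 = ∫_0^π f dx + (0) − (0), i.e. ∫_0^π f dx must equal u'(0) − u'(π) = 0. Indeed ∫_0^π (-3*x^2 + π^2) dx = 0, so the data are compatible. The solution is then unique only up to an additive constant (fix it e.g. by requiring ∫_0^π u dx = 0).


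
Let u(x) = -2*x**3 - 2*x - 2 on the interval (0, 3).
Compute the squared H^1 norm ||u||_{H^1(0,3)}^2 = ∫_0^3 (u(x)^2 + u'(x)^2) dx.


||u||_{H^1}^2 = 135174/35

The H^1 norm (squared) on an interval (0, L) is
  ||u||_{H^1}^2 = ∫_0^L u(x)^2 dx + ∫_0^L u'(x)^2 dx.
Compute u'(x) = -6*x**2 - 2.
Then u(x)^2 = 4*x**6 + 8*x**4 + 8*x**3 + 4*x**2 + 8*x + 4 and u'(x)^2 = 36*x**4 + 24*x**2 + 4.
Integrate each monomial from 0 to 3 using ∫_0^3 c·x^n dx = c·3^(n+1)/(n+1):
  ∫_0^3 u(x)^2 dx = ∫_0^3 (4*x^6 + 8*x^4 + 8*x^3 + 4*x^2 + 8*x + 4) dx. Term by term:
    ∫_0^3 4*x^6 dx = 8748/7;  ∫_0^3 8*x^4 dx = 1944/5;  ∫_0^3 8*x^3 dx = 162;
    ∫_0^3 4*x^2 dx = 36;  ∫_0^3 8*x dx = 36;  ∫_0^3 4 dx = 12.
  Sum: 8748/7 + 1944/5 + 162 + 36 + 36 + 12 = 65958/35.
  ∫_0^3 u'(x)^2 dx = ∫_0^3 (36*x^4 + 24*x^2 + 4) dx. Term by term:
    ∫_0^3 36*x^4 dx = 8748/5;  ∫_0^3 24*x^2 dx = 216;  ∫_0^3 4 dx = 12.
  Sum: 8748/5 + 216 + 12 = 9888/5.
Adding: ||u||_{H^1}^2 = 65958/35 + 9888/5 = 135174/35.


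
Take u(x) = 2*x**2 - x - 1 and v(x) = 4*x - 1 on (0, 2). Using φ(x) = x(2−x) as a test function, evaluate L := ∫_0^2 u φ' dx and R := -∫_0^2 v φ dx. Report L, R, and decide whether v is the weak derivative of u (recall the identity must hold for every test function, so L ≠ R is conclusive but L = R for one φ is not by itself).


LHS = -4, RHS = -4. Yes, v = u' weakly.

u(x) = 2*x**2 - x - 1, classical derivative u'(x) = 4*x - 1.
φ(x) = x(2−x), so φ'(x) = 2 - 2*x.
Note φ(0) = φ(2) = 0, so the boundary term u·φ vanishes.
LHS = ∫_0^2 u(x) φ'(x) dx = ∫_0^2 (-4*x^3 + 6*x^2 - 2) dx. Term by term:
  ∫_0^2 -4*x^3 dx = -16;  ∫_0^2 6*x^2 dx = 16;  ∫_0^2 -2 dx = -4.
Sum: -16 + 16 − 4 = -4.
So LHS = -4.
∫_0^2 v(x) φ(x) dx = ∫_0^2 (-4*x^3 + 9*x^2 - 2*x) dx. Term by term:
  ∫_0^2 -4*x^3 dx = -16;  ∫_0^2 9*x^2 dx = 24;  ∫_0^2 -2*x dx = -4.
Sum: -16 + 24 − 4 = 4.
So RHS = -∫_0^2 v(x) φ(x) dx = -4.
LHS = RHS, so the identity holds for this test φ.
Moreover u is smooth here and v(x) = u'(x) = 4*x - 1 pointwise, so the identity holds for every test function. Hence v is the weak derivative of u.


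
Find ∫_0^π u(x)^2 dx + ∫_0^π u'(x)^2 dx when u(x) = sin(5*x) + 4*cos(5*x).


||u||_{H^1(0,π)}^2 = 221*π

u'(x) = -20*sin(5*x) + 5*cos(5*x).
Expand u² and (u')² and integrate term by term on (0, π), using: for integers n ≥ 1, ∫_0^π sin²(nx) dx = ∫_0^π cos²(nx) dx = π/2; for n ≠ n', ∫_0^π sin(nx)sin(n'x) dx = ∫_0^π cos(nx)cos(n'x) dx = 0; and by product-to-sum, ∫_0^π sin(nx)cos(n'x) dx = ½∫_0^π [sin((n+n')x) + sin((n−n')x)] dx, which is 0 when n+n' is even and 2n/(n²−n'²) when n+n' is odd (it need not vanish on (0, π)).
  u² squared terms: (4)²·∫cos(5x)² dx = 16·π/2 = 8*π;  (1)²·∫sin(5x)² dx = 1·π/2 = π/2.
  u² cross terms: 2·(4)·(1)·∫cos(5x)·sin(5x) dx = 8·(0) = 0.
  So ∫_0^π u² dx = 8*π + π/2 + 0 = 17*π/2.
  (u')² squared terms: (-20)²·∫sin(5x)² dx = 400·π/2 = 200*π;  (5)²·∫cos(5x)² dx = 25·π/2 = 25*π/2.
  (u')² cross terms: 2·(-20)·(5)·∫sin(5x)·cos(5x) dx = -200·(0) = 0.
  So ∫_0^π (u')² dx = 200*π + 25*π/2 + 0 = 425*π/2.
||u||_{H^1}^2 = (17*π/2) + (425*π/2) = 221*π.


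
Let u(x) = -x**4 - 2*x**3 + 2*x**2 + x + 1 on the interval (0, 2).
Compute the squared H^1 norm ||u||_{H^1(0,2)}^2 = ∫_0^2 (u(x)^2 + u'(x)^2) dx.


||u||_{H^1}^2 = 226672/315

The H^1 norm (squared) on an interval (0, L) is
  ||u||_{H^1}^2 = ∫_0^L u(x)^2 dx + ∫_0^L u'(x)^2 dx.
Compute u'(x) = -4*x**3 - 6*x**2 + 4*x + 1.
Then u(x)^2 = x**8 + 4*x**7 - 10*x**5 - 2*x**4 + 5*x**2 + 2*x + 1 and u'(x)^2 = 16*x**6 + 48*x**5 + 4*x**4 - 56*x**3 + 4*x**2 + 8*x + 1.
Integrate each monomial from 0 to 2 using ∫_0^2 c·x^n dx = c·2^(n+1)/(n+1):
  ∫_0^2 u(x)^2 dx = ∫_0^2 (x^8 + 4*x^7 - 10*x^5 - 2*x^4 + 5*x^2 + 2*x + 1) dx. Term by term:
    ∫_0^2 x^8 dx = 512/9;  ∫_0^2 4*x^7 dx = 128;  ∫_0^2 -10*x^5 dx = -320/3;
    ∫_0^2 -2*x^4 dx = -64/5;  ∫_0^2 5*x^2 dx = 40/3;  ∫_0^2 2*x dx = 4;
    ∫_0^2 1 dx = 2.
  Sum: 512/9 + 128 − 320/3 − 64/5 + 40/3 + 4 + 2 = 3814/45.
  ∫_0^2 u'(x)^2 dx = ∫_0^2 (16*x^6 + 48*x^5 + 4*x^4 - 56*x^3 + 4*x^2 + 8*x + 1) dx. Term by term:
    ∫_0^2 16*x^6 dx = 2048/7;  ∫_0^2 48*x^5 dx = 512;  ∫_0^2 4*x^4 dx = 128/5;
    ∫_0^2 -56*x^3 dx = -224;  ∫_0^2 4*x^2 dx = 32/3;  ∫_0^2 8*x dx = 16;
    ∫_0^2 1 dx = 2.
  Sum: 2048/7 + 512 + 128/5 − 224 + 32/3 + 16 + 2 = 66658/105.
Adding: ||u||_{H^1}^2 = 3814/45 + 66658/105 = 226672/315.


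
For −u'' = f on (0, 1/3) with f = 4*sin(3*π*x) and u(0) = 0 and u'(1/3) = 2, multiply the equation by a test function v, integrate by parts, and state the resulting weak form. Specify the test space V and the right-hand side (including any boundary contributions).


V = {v ∈ H^1(0, 1/3) : v(0) = 0} (test functions vanish at x = 0 where u is specified); weak form: ∫_0^1/3 u'v' dx = ∫_0^1/3 (4*sin(3*π*x)) v dx + 2·v(1/3) for all v ∈ V.

Multiply both sides by a test function v and integrate from 0 to 1/3:
  ∫_0^1/3 −u''(x) v(x) dx = ∫_0^1/3 f(x) v(x) dx.
Integrate the LHS by parts once:
  ∫_0^1/3 −u'' v dx = −[u'(x) v(x)]_0^1/3 + ∫_0^1/3 u'(x) v'(x) dx.
Thus ∫_0^1/3 u'(x) v'(x) dx = ∫_0^1/3 f(x) v(x) dx + [u'(x) v(x)]_0^1/3.
Choose V so that boundary terms are either known or forced to vanish.
Mixed BC: u(0) = 0 (Dirichlet) and u'(1/3) = 2 (Neumann). Define V = {v ∈ H^1(0, 1/3) : v(0) = 0}. Then [u' v]_0^1/3 = u'(1/3)·v(1/3) − u'(0)·0 = 2·v(1/3).
Weak formulation: find u (satisfying any essential BC) such that ∫_0^1/3 u'(x) v'(x) dx = ∫_0^1/3 f v dx + 2·v(1/3) for all v ∈ V (Dirichlet at 0 absorbed into V; Neumann datum at x = 1/3 contributes the boundary term).
Substituting f(x) = 4*sin(3*π*x), the right-hand side is ∫_0^1/3 (4*sin(3*π*x)) v dx + 2·v(1/3).


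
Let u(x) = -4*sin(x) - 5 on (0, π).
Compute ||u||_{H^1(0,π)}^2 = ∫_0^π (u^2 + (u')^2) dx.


||u||_{H^1(0,π)}^2 = 80 + 41*π

u'(x) = -4*cos(x).
Expand u² and (u')² and integrate term by term on (0, π), using: for integers n ≥ 1, ∫_0^π sin²(nx) dx = ∫_0^π cos²(nx) dx = π/2; for n ≠ n', ∫_0^π sin(nx)sin(n'x) dx = ∫_0^π cos(nx)cos(n'x) dx = 0; and by product-to-sum, ∫_0^π sin(nx)cos(n'x) dx = ½∫_0^π [sin((n+n')x) + sin((n−n')x)] dx, which is 0 when n+n' is even and 2n/(n²−n'²) when n+n' is odd (it need not vanish on (0, π)). For the constant mode: ∫_0^π 1 dx = π, ∫_0^π cos(nx) dx = 0, ∫_0^π sin(nx) dx = (1−(−1)^n)/n.
  u² squared terms: (-5)²·∫1 dx = 25·π = 25*π;  (-4)²·∫sin(x)² dx = 16·π/2 = 8*π.
  u² cross terms: 2·(-5)·(-4)·∫1·sin(x) dx = 40·(2) = 80.
  So ∫_0^π u² dx = 25*π + 8*π + 80 = 80 + 33*π.
  (u')² squared terms: (-4)²·∫cos(x)² dx = 16·π/2 = 8*π.
  So ∫_0^π (u')² dx = 8*π.
||u||_{H^1}^2 = (80 + 33*π) + (8*π) = 80 + 41*π.


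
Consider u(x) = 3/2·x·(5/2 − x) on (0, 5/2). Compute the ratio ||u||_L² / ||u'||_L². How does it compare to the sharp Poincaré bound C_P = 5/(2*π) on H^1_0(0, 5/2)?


||u||_L² / ||u'||_L² = sqrt(10)/4 < C_P = 5/(2*π).

u(x) = 3/2·x·(5/2 − x), so u'(x) = 15/4 - 3*x.
u(x) = 3/2·x·(5/2 − x) vanishes at x = 0 and x = 5/2, so u ∈ H^1_0(0, 5/2). Differentiate via the product rule and integrate the resulting polynomials term by term.
  ∫_0^5/2 u² dx = ∫_0^5/2 (9*x^4/4 - 45*x^3/4 + 225*x^2/16) dx. Term by term:
    ∫_0^5/2 9*x^4/4 dx = 5625/128;  ∫_0^5/2 -45*x^3/4 dx = -28125/256;  ∫_0^5/2 225*x^2/16 dx = 9375/128.
  Sum: 5625/128 − 28125/256 + 9375/128 = 1875/256.
  ∫_0^5/2 (u')² dx = ∫_0^5/2 (9*x^2 - 45*x/2 + 225/16) dx. Term by term:
    ∫_0^5/2 9*x^2 dx = 375/8;  ∫_0^5/2 -45*x/2 dx = -1125/16;  ∫_0^5/2 225/16 dx = 1125/32.
  Sum: 375/8 − 1125/16 + 1125/32 = 375/32.
∫_0^5/2 u² dx = 1875/256, so ||u||_L² = 25*sqrt(3)/16.
∫_0^5/2 (u')² dx = 375/32, so ||u'||_L² = 5*sqrt(30)/8.
Ratio ||u||_L² / ||u'||_L² = sqrt(10)/4.
Sharp Poincaré constant on H^1_0(0, 5/2) is C_P = L/π = 5/(2*π), achieved by sin(2*π/5·x).
A polynomial bump cannot attain the sharp Poincaré constant (only the first sine eigenfunction does), so the ratio is strictly less than C_P, consistent with ||u||_L² ≤ C_P ||u'||_L².


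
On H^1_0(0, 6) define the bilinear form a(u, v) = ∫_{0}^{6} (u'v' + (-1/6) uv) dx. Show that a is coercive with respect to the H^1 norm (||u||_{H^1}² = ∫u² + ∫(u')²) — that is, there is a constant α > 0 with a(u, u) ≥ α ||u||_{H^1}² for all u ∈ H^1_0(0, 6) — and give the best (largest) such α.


α = (-6 + π^2)/(π^2 + 36)

Coercivity of a(·,·) on H^1_0(0, 6) means a(u, u) ≥ α ||u||_{H^1}² for every u ∈ H^1_0.
The interval has length L = 6, and Poincaré/coercivity depend only on L. Here a(u, u) = ∫(u')² + (-1/6)·∫u².
Here c = -1/6 < 0 with |c| < (π/L)² = π^2/36, so coercivity still holds. The condition a(u,u) ≥ α||u||_{H^1}² reads (1−α)∫(u')² ≥ (α−c)∫u². Any admissible α is ≤ 1 (rapidly oscillating u have ∫u²/∫(u')² → 0), and α = 1 would force 0 ≥ (1−c)∫u², impossible since c < 1; so 1−α > 0. By the sharp Poincaré inequality on H^1_0 of an interval of length L, ∫(u')² ≥ (π/L)²∫u² with equality for the first sine mode sin(π(x−x₀)/L) (x₀ the left endpoint), so the inequality holds for all u iff (1−α)(π/L)² ≥ α − c, i.e. α ≤ ((π/L)² + c)/((π/L)² + 1) = (1 + c(L/π)²)/(1 + (L/π)²). (Direct route, valid since c ≤ 0: Poincaré gives c∫u² ≥ c(L/π)²∫(u')², so a(u,u) ≥ (1 + c(L/π)²)∫(u')², while ||u||_{H^1}² ≤ (1 + (L/π)²)∫(u')²; dividing yields the same α.) With (π/L)² = π^2/36 and c = -1/6, the largest admissible constant is α = ((π/L)² + c)/((π/L)² + 1).
Simplifying, α = (-6 + π^2)/(π^2 + 36).


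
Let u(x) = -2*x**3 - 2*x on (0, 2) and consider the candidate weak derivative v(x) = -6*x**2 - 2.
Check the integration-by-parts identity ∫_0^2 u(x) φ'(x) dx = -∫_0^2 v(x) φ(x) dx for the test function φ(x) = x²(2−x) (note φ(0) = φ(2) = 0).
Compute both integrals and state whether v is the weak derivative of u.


LHS = 232/15, RHS = 232/15. Yes, v = u' weakly.

u(x) = -2*x**3 - 2*x, classical derivative u'(x) = -6*x**2 - 2.
φ(x) = x²(2−x), so φ'(x) = x*(4 - 3*x).
Note φ(0) = φ(2) = 0, so the boundary term u·φ vanishes.
LHS = ∫_0^2 u(x) φ'(x) dx = ∫_0^2 (6*x^5 - 8*x^4 + 6*x^3 - 8*x^2) dx. Term by term:
  ∫_0^2 6*x^5 dx = 64;  ∫_0^2 -8*x^4 dx = -256/5;  ∫_0^2 6*x^3 dx = 24;
  ∫_0^2 -8*x^2 dx = -64/3.
Sum: 64 − 256/5 + 24 − 64/3 = 232/15.
So LHS = 232/15.
∫_0^2 v(x) φ(x) dx = ∫_0^2 (6*x^5 - 12*x^4 + 2*x^3 - 4*x^2) dx. Term by term:
  ∫_0^2 6*x^5 dx = 64;  ∫_0^2 -12*x^4 dx = -384/5;  ∫_0^2 2*x^3 dx = 8;
  ∫_0^2 -4*x^2 dx = -32/3.
Sum: 64 − 384/5 + 8 − 32/3 = -232/15.
So RHS = -∫_0^2 v(x) φ(x) dx = 232/15.
LHS = RHS, so the identity holds for this test φ.
Moreover u is smooth here and v(x) = u'(x) = -6*x**2 - 2 pointwise, so the identity holds for every test function. Hence v is the weak derivative of u.


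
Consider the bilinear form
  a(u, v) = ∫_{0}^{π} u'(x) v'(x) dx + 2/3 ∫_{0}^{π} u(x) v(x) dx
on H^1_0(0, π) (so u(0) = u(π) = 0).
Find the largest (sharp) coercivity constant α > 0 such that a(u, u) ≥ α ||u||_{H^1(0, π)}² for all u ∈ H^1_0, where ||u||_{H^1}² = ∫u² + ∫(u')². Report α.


α = 5/6

Coercivity of a(·,·) on H^1_0(0, π) means a(u, u) ≥ α ||u||_{H^1}² for every u ∈ H^1_0.
The interval has length L = π, and Poincaré/coercivity depend only on L. Here a(u, u) = ∫(u')² + (2/3)·∫u².
Here 0 < c = 2/3 < 1. The condition a(u,u) ≥ α||u||_{H^1}² reads (1−α)∫(u')² ≥ (α−c)∫u². Any admissible α is ≤ 1 (rapidly oscillating u have ∫u²/∫(u')² → 0), and α = 1 would force 0 ≥ (1−c)∫u², impossible since c < 1; so 1−α > 0. By the sharp Poincaré inequality on H^1_0 of an interval of length L, ∫(u')² ≥ (π/L)²∫u² with equality for the first sine mode sin(π(x−x₀)/L) (x₀ the left endpoint), so the inequality holds for all u iff (1−α)(π/L)² ≥ α − c, i.e. α ≤ ((π/L)² + c)/((π/L)² + 1) = (1 + c(L/π)²)/(1 + (L/π)²). With (π/L)² = 1 and c = 2/3, the largest admissible constant is α = ((π/L)² + c)/((π/L)² + 1).
Simplifying, α = 5/6.


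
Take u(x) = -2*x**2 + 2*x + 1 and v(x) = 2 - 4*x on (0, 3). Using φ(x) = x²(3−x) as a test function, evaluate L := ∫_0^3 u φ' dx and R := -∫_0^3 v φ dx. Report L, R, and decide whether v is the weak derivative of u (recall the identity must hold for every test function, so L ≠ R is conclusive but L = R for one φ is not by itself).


LHS = 351/10, RHS = 351/10. Yes, v = u' weakly.

u(x) = -2*x**2 + 2*x + 1, classical derivative u'(x) = 2 - 4*x.
φ(x) = x²(3−x), so φ'(x) = 3*x*(2 - x).
Note φ(0) = φ(3) = 0, so the boundary term u·φ vanishes.
LHS = ∫_0^3 u(x) φ'(x) dx = ∫_0^3 (6*x^4 - 18*x^3 + 9*x^2 + 6*x) dx. Term by term:
  ∫_0^3 6*x^4 dx = 1458/5;  ∫_0^3 -18*x^3 dx = -729/2;  ∫_0^3 9*x^2 dx = 81;
  ∫_0^3 6*x dx = 27.
Sum: 1458/5 − 729/2 + 81 + 27 = 351/10.
So LHS = 351/10.
∫_0^3 v(x) φ(x) dx = ∫_0^3 (4*x^4 - 14*x^3 + 6*x^2) dx. Term by term:
  ∫_0^3 4*x^4 dx = 972/5;  ∫_0^3 -14*x^3 dx = -567/2;  ∫_0^3 6*x^2 dx = 54.
Sum: 972/5 − 567/2 + 54 = -351/10.
So RHS = -∫_0^3 v(x) φ(x) dx = 351/10.
LHS = RHS, so the identity holds for this test φ.
Moreover u is smooth here and v(x) = u'(x) = 2 - 4*x pointwise, so the identity holds for every test function. Hence v is the weak derivative of u.


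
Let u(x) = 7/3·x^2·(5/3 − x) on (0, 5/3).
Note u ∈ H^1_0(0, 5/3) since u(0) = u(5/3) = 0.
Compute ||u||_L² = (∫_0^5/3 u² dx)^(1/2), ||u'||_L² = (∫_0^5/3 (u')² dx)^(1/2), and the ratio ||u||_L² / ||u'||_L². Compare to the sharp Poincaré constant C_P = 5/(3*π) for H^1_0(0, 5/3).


||u||_L² / ||u'||_L² = 5*sqrt(14)/42 < C_P = 5/(3*π).

u(x) = 7/3·x^2·(5/3 − x), so u'(x) = 7*x*(10 - 9*x)/9.
u(x) = 7/3·x^2·(5/3 − x) vanishes at x = 0 and x = 5/3, so u ∈ H^1_0(0, 5/3). Differentiate via the product rule and integrate the resulting polynomials term by term.
  ∫_0^5/3 u² dx = ∫_0^5/3 (49*x^6/9 - 490*x^5/27 + 1225*x^4/81) dx. Term by term:
    ∫_0^5/3 49*x^6/9 dx = 546875/19683;  ∫_0^5/3 -490*x^5/27 dx = -3828125/59049;  ∫_0^5/3 1225*x^4/81 dx = 765625/19683.
  Sum: 546875/19683 − 3828125/59049 + 765625/19683 = 109375/59049.
  ∫_0^5/3 (u')² dx = ∫_0^5/3 (49*x^4 - 980*x^3/9 + 4900*x^2/81) dx. Term by term:
    ∫_0^5/3 49*x^4 dx = 30625/243;  ∫_0^5/3 -980*x^3/9 dx = -153125/729;  ∫_0^5/3 4900*x^2/81 dx = 612500/6561.
  Sum: 30625/243 − 153125/729 + 612500/6561 = 61250/6561.
∫_0^5/3 u² dx = 109375/59049, so ||u||_L² = 125*sqrt(7)/243.
∫_0^5/3 (u')² dx = 61250/6561, so ||u'||_L² = 175*sqrt(2)/81.
Ratio ||u||_L² / ||u'||_L² = 5*sqrt(14)/42.
Sharp Poincaré constant on H^1_0(0, 5/3) is C_P = L/π = 5/(3*π), achieved by sin(3*π/5·x).
A polynomial bump cannot attain the sharp Poincaré constant (only the first sine eigenfunction does), so the ratio is strictly less than C_P, consistent with ||u||_L² ≤ C_P ||u'||_L².


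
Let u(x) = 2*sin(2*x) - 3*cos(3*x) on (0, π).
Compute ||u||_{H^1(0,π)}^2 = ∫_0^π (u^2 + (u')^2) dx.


||u||_{H^1(0,π)}^2 = 96 + 55*π

u'(x) = 9*sin(3*x) + 4*cos(2*x).
Expand u² and (u')² and integrate term by term on (0, π), using: for integers n ≥ 1, ∫_0^π sin²(nx) dx = ∫_0^π cos²(nx) dx = π/2; for n ≠ n', ∫_0^π sin(nx)sin(n'x) dx = ∫_0^π cos(nx)cos(n'x) dx = 0; and by product-to-sum, ∫_0^π sin(nx)cos(n'x) dx = ½∫_0^π [sin((n+n')x) + sin((n−n')x)] dx, which is 0 when n+n' is even and 2n/(n²−n'²) when n+n' is odd (it need not vanish on (0, π)).
  u² squared terms: (-3)²·∫cos(3x)² dx = 9·π/2 = 9*π/2;  (2)²·∫sin(2x)² dx = 4·π/2 = 2*π.
  u² cross terms: 2·(-3)·(2)·∫cos(3x)·sin(2x) dx = -12·(-4/5) = 48/5.
  So ∫_0^π u² dx = 9*π/2 + 2*π + 48/5 = 48/5 + 13*π/2.
  (u')² squared terms: (4)²·∫cos(2x)² dx = 16·π/2 = 8*π;  (9)²·∫sin(3x)² dx = 81·π/2 = 81*π/2.
  (u')² cross terms: 2·(4)·(9)·∫cos(2x)·sin(3x) dx = 72·(6/5) = 432/5.
  So ∫_0^π (u')² dx = 8*π + 81*π/2 + 432/5 = 432/5 + 97*π/2.
||u||_{H^1}^2 = (48/5 + 13*π/2) + (432/5 + 97*π/2) = 96 + 55*π.


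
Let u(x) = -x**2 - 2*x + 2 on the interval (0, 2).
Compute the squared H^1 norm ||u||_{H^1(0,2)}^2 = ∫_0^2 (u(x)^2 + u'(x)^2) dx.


||u||_{H^1}^2 = 736/15

The H^1 norm (squared) on an interval (0, L) is
  ||u||_{H^1}^2 = ∫_0^L u(x)^2 dx + ∫_0^L u'(x)^2 dx.
Compute u'(x) = -2*x - 2.
Then u(x)^2 = x**4 + 4*x**3 - 8*x + 4 and u'(x)^2 = 4*x**2 + 8*x + 4.
Integrate each monomial from 0 to 2 using ∫_0^2 c·x^n dx = c·2^(n+1)/(n+1):
  ∫_0^2 u(x)^2 dx = ∫_0^2 (x^4 + 4*x^3 - 8*x + 4) dx. Term by term:
    ∫_0^2 x^4 dx = 32/5;  ∫_0^2 4*x^3 dx = 16;  ∫_0^2 -8*x dx = -16;
    ∫_0^2 4 dx = 8.
  Sum: 32/5 + 16 − 16 + 8 = 72/5.
  ∫_0^2 u'(x)^2 dx = ∫_0^2 (4*x^2 + 8*x + 4) dx. Term by term:
    ∫_0^2 4*x^2 dx = 32/3;  ∫_0^2 8*x dx = 16;  ∫_0^2 4 dx = 8.
  Sum: 32/3 + 16 + 8 = 104/3.
Adding: ||u||_{H^1}^2 = 72/5 + 104/3 = 736/15.


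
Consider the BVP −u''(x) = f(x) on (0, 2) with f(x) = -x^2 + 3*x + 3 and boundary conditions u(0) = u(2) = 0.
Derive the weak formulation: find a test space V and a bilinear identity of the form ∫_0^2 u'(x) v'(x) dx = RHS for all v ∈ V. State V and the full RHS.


V = H^1_0(0, 2) (so v(0) = v(2) = 0); weak form: ∫_0^2 u'v' dx = ∫_0^2 (-x^2 + 3*x + 3) v dx for all v ∈ V.

Multiply both sides by a test function v and integrate from 0 to 2:
  ∫_0^2 −u''(x) v(x) dx = ∫_0^2 f(x) v(x) dx.
Integrate the LHS by parts once:
  ∫_0^2 −u'' v dx = −[u'(x) v(x)]_0^2 + ∫_0^2 u'(x) v'(x) dx.
Thus ∫_0^2 u'(x) v'(x) dx = ∫_0^2 f(x) v(x) dx + [u'(x) v(x)]_0^2.
Choose V so that boundary terms are either known or forced to vanish.
u is Dirichlet: u(0) = u(2) = 0. Let V = H^1_0(0, 2); then v(0) = v(2) = 0, and [u' v]_0^2 = 0.
Weak formulation: find u (satisfying any essential BC) such that ∫_0^2 u'(x) v'(x) dx = ∫_0^2 f v dx for all v ∈ V.
Substituting f(x) = -x^2 + 3*x + 3, the right-hand side is ∫_0^2 (-x^2 + 3*x + 3) v dx.


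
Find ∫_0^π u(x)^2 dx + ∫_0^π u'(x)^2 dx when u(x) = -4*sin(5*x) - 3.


||u||_{H^1(0,π)}^2 = 48/5 + 217*π

u'(x) = -20*cos(5*x).
Expand u² and (u')² and integrate term by term on (0, π), using: for integers n ≥ 1, ∫_0^π sin²(nx) dx = ∫_0^π cos²(nx) dx = π/2; for n ≠ n', ∫_0^π sin(nx)sin(n'x) dx = ∫_0^π cos(nx)cos(n'x) dx = 0; and by product-to-sum, ∫_0^π sin(nx)cos(n'x) dx = ½∫_0^π [sin((n+n')x) + sin((n−n')x)] dx, which is 0 when n+n' is even and 2n/(n²−n'²) when n+n' is odd (it need not vanish on (0, π)). For the constant mode: ∫_0^π 1 dx = π, ∫_0^π cos(nx) dx = 0, ∫_0^π sin(nx) dx = (1−(−1)^n)/n.
  u² squared terms: (-3)²·∫1 dx = 9·π = 9*π;  (-4)²·∫sin(5x)² dx = 16·π/2 = 8*π.
  u² cross terms: 2·(-3)·(-4)·∫1·sin(5x) dx = 24·(2/5) = 48/5.
  So ∫_0^π u² dx = 9*π + 8*π + 48/5 = 48/5 + 17*π.
  (u')² squared terms: (-20)²·∫cos(5x)² dx = 400·π/2 = 200*π.
  So ∫_0^π (u')² dx = 200*π.
||u||_{H^1}^2 = (48/5 + 17*π) + (200*π) = 48/5 + 217*π.


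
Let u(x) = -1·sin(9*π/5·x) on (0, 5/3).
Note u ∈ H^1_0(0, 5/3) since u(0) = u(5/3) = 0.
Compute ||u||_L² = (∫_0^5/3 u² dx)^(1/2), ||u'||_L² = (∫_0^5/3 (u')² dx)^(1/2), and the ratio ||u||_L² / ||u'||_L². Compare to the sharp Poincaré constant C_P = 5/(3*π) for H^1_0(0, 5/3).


||u||_L² / ||u'||_L² = 5/(9*π) < C_P = 5/(3*π).

u(x) = -1·sin(9*π/5·x), so u'(x) = -9*π*cos(9*π*x/5)/5.
Writing u(x) = A·sin(kπx/L) with A = -1 and k = 3, use ∫_0^L sin²(kπx/L) dx = L/2 and ∫_0^L cos²(kπx/L) dx = L/2.
u² = 1·sin²(9*π/5·x) and (u')² = 81*π^2/25·cos²(9*π/5·x), and each of sin², cos² integrates to L/2 = 5/6 over (0, 5/3).
∫_0^5/3 u² dx = 5/6, so ||u||_L² = sqrt(30)/6.
∫_0^5/3 (u')² dx = 27*π^2/10, so ||u'||_L² = 3*sqrt(30)*π/10.
Ratio ||u||_L² / ||u'||_L² = 5/(9*π).
Sharp Poincaré constant on H^1_0(0, 5/3) is C_P = L/π = 5/(3*π), achieved by sin(3*π/5·x).
This is the k = 3 harmonic; the ratio L/(kπ) is strictly less than C_P = L/π, consistent with the sharp inequality ||u||_L² ≤ C_P ||u'||_L².


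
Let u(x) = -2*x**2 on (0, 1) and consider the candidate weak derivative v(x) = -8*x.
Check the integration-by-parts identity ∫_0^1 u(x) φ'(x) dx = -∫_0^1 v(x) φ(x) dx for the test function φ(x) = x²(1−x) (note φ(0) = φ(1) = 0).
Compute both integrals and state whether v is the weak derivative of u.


LHS = 1/5, RHS = 2/5. No, v is not the weak derivative of u.

u(x) = -2*x**2, classical derivative u'(x) = -4*x.
φ(x) = x²(1−x), so φ'(x) = x*(2 - 3*x).
Note φ(0) = φ(1) = 0, so the boundary term u·φ vanishes.
LHS = ∫_0^1 u(x) φ'(x) dx = ∫_0^1 (6*x^4 - 4*x^3) dx. Term by term:
  ∫_0^1 6*x^4 dx = 6/5;  ∫_0^1 -4*x^3 dx = -1.
Sum: 6/5 − 1 = 1/5.
So LHS = 1/5.
∫_0^1 v(x) φ(x) dx = ∫_0^1 (8*x^4 - 8*x^3) dx. Term by term:
  ∫_0^1 8*x^4 dx = 8/5;  ∫_0^1 -8*x^3 dx = -2.
Sum: 8/5 − 2 = -2/5.
So RHS = -∫_0^1 v(x) φ(x) dx = 2/5.
LHS − RHS = -1/5 ≠ 0, so the identity fails.
(For a valid weak derivative the identity must hold for EVERY test function, in particular this one. The failure shows v is NOT the weak derivative of u.)
Correct weak derivative would be u'(x) = -4*x.


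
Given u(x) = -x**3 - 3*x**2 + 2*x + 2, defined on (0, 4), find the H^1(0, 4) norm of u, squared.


||u||_{H^1}^2 = 1137056/105

The H^1 norm (squared) on an interval (0, L) is
  ||u||_{H^1}^2 = ∫_0^L u(x)^2 dx + ∫_0^L u'(x)^2 dx.
Compute u'(x) = -3*x**2 - 6*x + 2.
Then u(x)^2 = x**6 + 6*x**5 + 5*x**4 - 16*x**3 - 8*x**2 + 8*x + 4 and u'(x)^2 = 9*x**4 + 36*x**3 + 24*x**2 - 24*x + 4.
Integrate each monomial from 0 to 4 using ∫_0^4 c·x^n dx = c·4^(n+1)/(n+1):
  ∫_0^4 u(x)^2 dx = ∫_0^4 (x^6 + 6*x^5 + 5*x^4 - 16*x^3 - 8*x^2 + 8*x + 4) dx. Term by term:
    ∫_0^4 x^6 dx = 16384/7;  ∫_0^4 6*x^5 dx = 4096;  ∫_0^4 5*x^4 dx = 1024;
    ∫_0^4 -16*x^3 dx = -1024;  ∫_0^4 -8*x^2 dx = -512/3;  ∫_0^4 8*x dx = 64;
    ∫_0^4 4 dx = 16.
  Sum: 16384/7 + 4096 + 1024 − 1024 − 512/3 + 64 + 16 = 133264/21.
  ∫_0^4 u'(x)^2 dx = ∫_0^4 (9*x^4 + 36*x^3 + 24*x^2 - 24*x + 4) dx. Term by term:
    ∫_0^4 9*x^4 dx = 9216/5;  ∫_0^4 36*x^3 dx = 2304;  ∫_0^4 24*x^2 dx = 512;
    ∫_0^4 -24*x dx = -192;  ∫_0^4 4 dx = 16.
  Sum: 9216/5 + 2304 + 512 − 192 + 16 = 22416/5.
Adding: ||u||_{H^1}^2 = 133264/21 + 22416/5 = 1137056/105.


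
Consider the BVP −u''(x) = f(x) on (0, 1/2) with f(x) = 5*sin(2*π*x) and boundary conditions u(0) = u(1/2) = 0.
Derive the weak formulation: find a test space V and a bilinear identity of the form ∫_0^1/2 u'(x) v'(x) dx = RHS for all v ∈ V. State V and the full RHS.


V = H^1_0(0, 1/2) (so v(0) = v(1/2) = 0); weak form: ∫_0^1/2 u'v' dx = ∫_0^1/2 (5*sin(2*π*x)) v dx for all v ∈ V.

Multiply both sides by a test function v and integrate from 0 to 1/2:
  ∫_0^1/2 −u''(x) v(x) dx = ∫_0^1/2 f(x) v(x) dx.
Integrate the LHS by parts once:
  ∫_0^1/2 −u'' v dx = −[u'(x) v(x)]_0^1/2 + ∫_0^1/2 u'(x) v'(x) dx.
Thus ∫_0^1/2 u'(x) v'(x) dx = ∫_0^1/2 f(x) v(x) dx + [u'(x) v(x)]_0^1/2.
Choose V so that boundary terms are either known or forced to vanish.
u is Dirichlet: u(0) = u(1/2) = 0. Let V = H^1_0(0, 1/2); then v(0) = v(1/2) = 0, and [u' v]_0^1/2 = 0.
Weak formulation: find u (satisfying any essential BC) such that ∫_0^1/2 u'(x) v'(x) dx = ∫_0^1/2 f v dx for all v ∈ V.
Substituting f(x) = 5*sin(2*π*x), the right-hand side is ∫_0^1/2 (5*sin(2*π*x)) v dx.


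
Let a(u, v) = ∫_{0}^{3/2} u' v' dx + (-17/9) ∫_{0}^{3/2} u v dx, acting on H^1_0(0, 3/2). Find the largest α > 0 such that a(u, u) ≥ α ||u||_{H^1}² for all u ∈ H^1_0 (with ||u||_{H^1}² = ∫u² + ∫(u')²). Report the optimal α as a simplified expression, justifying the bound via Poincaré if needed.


α = (-17 + 4*π^2)/(9 + 4*π^2)

Coercivity of a(·,·) on H^1_0(0, 3/2) means a(u, u) ≥ α ||u||_{H^1}² for every u ∈ H^1_0.
The interval has length L = 3/2, and Poincaré/coercivity depend only on L. Here a(u, u) = ∫(u')² + (-17/9)·∫u².
Here c = -17/9 < 0 with |c| < (π/L)² = 4*π^2/9, so coercivity still holds. The condition a(u,u) ≥ α||u||_{H^1}² reads (1−α)∫(u')² ≥ (α−c)∫u². Any admissible α is ≤ 1 (rapidly oscillating u have ∫u²/∫(u')² → 0), and α = 1 would force 0 ≥ (1−c)∫u², impossible since c < 1; so 1−α > 0. By the sharp Poincaré inequality on H^1_0 of an interval of length L, ∫(u')² ≥ (π/L)²∫u² with equality for the first sine mode sin(π(x−x₀)/L) (x₀ the left endpoint), so the inequality holds for all u iff (1−α)(π/L)² ≥ α − c, i.e. α ≤ ((π/L)² + c)/((π/L)² + 1) = (1 + c(L/π)²)/(1 + (L/π)²). (Direct route, valid since c ≤ 0: Poincaré gives c∫u² ≥ c(L/π)²∫(u')², so a(u,u) ≥ (1 + c(L/π)²)∫(u')², while ||u||_{H^1}² ≤ (1 + (L/π)²)∫(u')²; dividing yields the same α.) With (π/L)² = 4*π^2/9 and c = -17/9, the largest admissible constant is α = ((π/L)² + c)/((π/L)² + 1).
Simplifying, α = (-17 + 4*π^2)/(9 + 4*π^2).


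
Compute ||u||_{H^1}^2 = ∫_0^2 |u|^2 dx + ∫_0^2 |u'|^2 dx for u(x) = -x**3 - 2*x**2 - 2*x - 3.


||u||_{H^1}^2 = 18238/35

The H^1 norm (squared) on an interval (0, L) is
  ||u||_{H^1}^2 = ∫_0^L u(x)^2 dx + ∫_0^L u'(x)^2 dx.
Compute u'(x) = -3*x**2 - 4*x - 2.
Then u(x)^2 = x**6 + 4*x**5 + 8*x**4 + 14*x**3 + 16*x**2 + 12*x + 9 and u'(x)^2 = 9*x**4 + 24*x**3 + 28*x**2 + 16*x + 4.
Integrate each monomial from 0 to 2 using ∫_0^2 c·x^n dx = c·2^(n+1)/(n+1):
  ∫_0^2 u(x)^2 dx = ∫_0^2 (x^6 + 4*x^5 + 8*x^4 + 14*x^3 + 16*x^2 + 12*x + 9) dx. Term by term:
    ∫_0^2 x^6 dx = 128/7;  ∫_0^2 4*x^5 dx = 128/3;  ∫_0^2 8*x^4 dx = 256/5;
    ∫_0^2 14*x^3 dx = 56;  ∫_0^2 16*x^2 dx = 128/3;  ∫_0^2 12*x dx = 24;
    ∫_0^2 9 dx = 18.
  Sum: 128/7 + 128/3 + 256/5 + 56 + 128/3 + 24 + 18 = 26546/105.
  ∫_0^2 u'(x)^2 dx = ∫_0^2 (9*x^4 + 24*x^3 + 28*x^2 + 16*x + 4) dx. Term by term:
    ∫_0^2 9*x^4 dx = 288/5;  ∫_0^2 24*x^3 dx = 96;  ∫_0^2 28*x^2 dx = 224/3;
    ∫_0^2 16*x dx = 32;  ∫_0^2 4 dx = 8.
  Sum: 288/5 + 96 + 224/3 + 32 + 8 = 4024/15.
Adding: ||u||_{H^1}^2 = 26546/105 + 4024/15 = 18238/35.


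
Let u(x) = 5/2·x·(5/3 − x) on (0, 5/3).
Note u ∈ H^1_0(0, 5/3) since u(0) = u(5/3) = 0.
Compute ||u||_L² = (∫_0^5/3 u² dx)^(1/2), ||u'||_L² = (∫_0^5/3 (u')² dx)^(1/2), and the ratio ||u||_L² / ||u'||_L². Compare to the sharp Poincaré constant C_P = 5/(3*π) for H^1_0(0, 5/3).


||u||_L² / ||u'||_L² = sqrt(10)/6 < C_P = 5/(3*π).

u(x) = 5/2·x·(5/3 − x), so u'(x) = 25/6 - 5*x.
u(x) = 5/2·x·(5/3 − x) vanishes at x = 0 and x = 5/3, so u ∈ H^1_0(0, 5/3). Differentiate via the product rule and integrate the resulting polynomials term by term.
  ∫_0^5/3 u² dx = ∫_0^5/3 (25*x^4/4 - 125*x^3/6 + 625*x^2/36) dx. Term by term:
    ∫_0^5/3 25*x^4/4 dx = 15625/972;  ∫_0^5/3 -125*x^3/6 dx = -78125/1944;  ∫_0^5/3 625*x^2/36 dx = 78125/2916.
  Sum: 15625/972 − 78125/1944 + 78125/2916 = 15625/5832.
  ∫_0^5/3 (u')² dx = ∫_0^5/3 (25*x^2 - 125*x/3 + 625/36) dx. Term by term:
    ∫_0^5/3 25*x^2 dx = 3125/81;  ∫_0^5/3 -125*x/3 dx = -3125/54;  ∫_0^5/3 625/36 dx = 3125/108.
  Sum: 3125/81 − 3125/54 + 3125/108 = 3125/324.
∫_0^5/3 u² dx = 15625/5832, so ||u||_L² = 125*sqrt(2)/108.
∫_0^5/3 (u')² dx = 3125/324, so ||u'||_L² = 25*sqrt(5)/18.
Ratio ||u||_L² / ||u'||_L² = sqrt(10)/6.
Sharp Poincaré constant on H^1_0(0, 5/3) is C_P = L/π = 5/(3*π), achieved by sin(3*π/5·x).
A polynomial bump cannot attain the sharp Poincaré constant (only the first sine eigenfunction does), so the ratio is strictly less than C_P, consistent with ||u||_L² ≤ C_P ||u'||_L².


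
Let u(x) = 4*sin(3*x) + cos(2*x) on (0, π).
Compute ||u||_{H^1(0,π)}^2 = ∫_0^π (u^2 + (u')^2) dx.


||u||_{H^1(0,π)}^2 = 48 + 165*π/2

u'(x) = -2*sin(2*x) + 12*cos(3*x).
Expand u² and (u')² and integrate term by term on (0, π), using: for integers n ≥ 1, ∫_0^π sin²(nx) dx = ∫_0^π cos²(nx) dx = π/2; for n ≠ n', ∫_0^π sin(nx)sin(n'x) dx = ∫_0^π cos(nx)cos(n'x) dx = 0; and by product-to-sum, ∫_0^π sin(nx)cos(n'x) dx = ½∫_0^π [sin((n+n')x) + sin((n−n')x)] dx, which is 0 when n+n' is even and 2n/(n²−n'²) when n+n' is odd (it need not vanish on (0, π)).
  u² squared terms: (4)²·∫sin(3x)² dx = 16·π/2 = 8*π;  (1)²·∫cos(2x)² dx = 1·π/2 = π/2.
  u² cross terms: 2·(4)·(1)·∫sin(3x)·cos(2x) dx = 8·(6/5) = 48/5.
  So ∫_0^π u² dx = 8*π + π/2 + 48/5 = 48/5 + 17*π/2.
  (u')² squared terms: (-2)²·∫sin(2x)² dx = 4·π/2 = 2*π;  (12)²·∫cos(3x)² dx = 144·π/2 = 72*π.
  (u')² cross terms: 2·(-2)·(12)·∫sin(2x)·cos(3x) dx = -48·(-4/5) = 192/5.
  So ∫_0^π (u')² dx = 2*π + 72*π + 192/5 = 192/5 + 74*π.
||u||_{H^1}^2 = (48/5 + 17*π/2) + (192/5 + 74*π) = 48 + 165*π/2.


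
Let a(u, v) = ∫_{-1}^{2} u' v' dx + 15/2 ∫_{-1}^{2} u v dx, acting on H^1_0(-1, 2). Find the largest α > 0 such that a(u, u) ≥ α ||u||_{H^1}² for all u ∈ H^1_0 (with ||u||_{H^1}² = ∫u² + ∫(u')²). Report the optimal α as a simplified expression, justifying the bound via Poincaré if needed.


α = 1

Coercivity of a(·,·) on H^1_0(-1, 2) means a(u, u) ≥ α ||u||_{H^1}² for every u ∈ H^1_0.
The interval has length L = 3, and Poincaré/coercivity depend only on L. Here a(u, u) = ∫(u')² + (15/2)·∫u².
Here c = 15/2 ≥ 1, so a(u,u) = ∫(u')² + c∫u² ≥ ∫(u')² + ∫u² = ||u||_{H^1}², i.e. α = 1 works. No larger α is possible: a(u,u) ≥ α||u||_{H^1}² means (1−α)∫(u')² ≥ (α−c)∫u², and for the modes u_n = sin(nπ(x−x₀)/L) (x₀ the left endpoint) one has ∫u_n²/∫(u_n')² = (L/(nπ))² → 0, so a(u_n,u_n)/||u_n||_{H^1}² → 1. Hence the optimal constant is α = 1.
Therefore α = 1.


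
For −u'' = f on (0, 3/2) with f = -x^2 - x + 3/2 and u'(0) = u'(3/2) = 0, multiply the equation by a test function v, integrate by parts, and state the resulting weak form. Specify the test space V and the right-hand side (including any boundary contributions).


V = H^1(0, 3/2) (no boundary constraint on v; u is determined up to an additive constant); weak form: ∫_0^3/2 u'v' dx = ∫_0^3/2 (-x^2 - x + 3/2) v dx for all v ∈ V.

Multiply both sides by a test function v and integrate from 0 to 3/2:
  ∫_0^3/2 −u''(x) v(x) dx = ∫_0^3/2 f(x) v(x) dx.
Integrate the LHS by parts once:
  ∫_0^3/2 −u'' v dx = −[u'(x) v(x)]_0^3/2 + ∫_0^3/2 u'(x) v'(x) dx.
Thus ∫_0^3/2 u'(x) v'(x) dx = ∫_0^3/2 f(x) v(x) dx + [u'(x) v(x)]_0^3/2.
Choose V so that boundary terms are either known or forced to vanish.
u has homogeneous Neumann: u'(0) = u'(3/2) = 0. So [u' v]_0^3/2 = 0·v(3/2) − 0·v(0) = 0 for any v; take V = H^1(0, 3/2).
Weak formulation: find u (satisfying any essential BC) such that ∫_0^3/2 u'(x) v'(x) dx = ∫_0^3/2 f v dx for all v ∈ V (homogeneous Neumann, so boundary terms vanish).
Substituting f(x) = -x^2 - x + 3/2, the right-hand side is ∫_0^3/2 (-x^2 - x + 3/2) v dx.
Compatibility check (pure Neumann): taking v ≡ 1 ∈ V gives 0 = ∫_0^3/2 f dx + (0) − (0), i.e. ∫_0^3/2 f dx must equal u'(0) − u'(3/2) = 0. Indeed ∫_0^3/2 (-x^2 - x + 3/2) dx = 0, so the data are compatible. The solution is then unique only up to an additive constant (fix it e.g. by requiring ∫_0^3/2 u dx = 0).


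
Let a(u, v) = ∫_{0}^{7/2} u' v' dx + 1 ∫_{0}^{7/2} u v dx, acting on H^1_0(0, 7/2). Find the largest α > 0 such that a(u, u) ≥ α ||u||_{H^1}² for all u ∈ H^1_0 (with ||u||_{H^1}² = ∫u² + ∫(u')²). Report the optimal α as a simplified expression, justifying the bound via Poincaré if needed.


α = 1

Coercivity of a(·,·) on H^1_0(0, 7/2) means a(u, u) ≥ α ||u||_{H^1}² for every u ∈ H^1_0.
The interval has length L = 7/2, and Poincaré/coercivity depend only on L. Here a(u, u) = ∫(u')² + (1)·∫u².
Here c = 1 ≥ 1, so a(u,u) = ∫(u')² + c∫u² ≥ ∫(u')² + ∫u² = ||u||_{H^1}², i.e. α = 1 works. No larger α is possible: a(u,u) ≥ α||u||_{H^1}² means (1−α)∫(u')² ≥ (α−c)∫u², and for the modes u_n = sin(nπ(x−x₀)/L) (x₀ the left endpoint) one has ∫u_n²/∫(u_n')² = (L/(nπ))² → 0, so a(u_n,u_n)/||u_n||_{H^1}² → 1. Hence the optimal constant is α = 1.
Therefore α = 1.


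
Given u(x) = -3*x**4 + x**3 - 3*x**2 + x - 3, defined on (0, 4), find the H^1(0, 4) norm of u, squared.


||u||_{H^1}^2 = 59957528/105

The H^1 norm (squared) on an interval (0, L) is
  ||u||_{H^1}^2 = ∫_0^L u(x)^2 dx + ∫_0^L u'(x)^2 dx.
Compute u'(x) = -12*x**3 + 3*x**2 - 6*x + 1.
Then u(x)^2 = 9*x**8 - 6*x**7 + 19*x**6 - 12*x**5 + 29*x**4 - 12*x**3 + 19*x**2 - 6*x + 9 and u'(x)^2 = 144*x**6 - 72*x**5 + 153*x**4 - 60*x**3 + 42*x**2 - 12*x + 1.
Integrate each monomial from 0 to 4 using ∫_0^4 c·x^n dx = c·4^(n+1)/(n+1):
  ∫_0^4 u(x)^2 dx = ∫_0^4 (9*x^8 - 6*x^7 + 19*x^6 - 12*x^5 + 29*x^4 - 12*x^3 + 19*x^2 - 6*x + 9) dx. Term by term:
    ∫_0^4 9*x^8 dx = 262144;  ∫_0^4 -6*x^7 dx = -49152;  ∫_0^4 19*x^6 dx = 311296/7;
    ∫_0^4 -12*x^5 dx = -8192;  ∫_0^4 29*x^4 dx = 29696/5;  ∫_0^4 -12*x^3 dx = -768;
    ∫_0^4 19*x^2 dx = 1216/3;  ∫_0^4 -6*x dx = -48;  ∫_0^4 9 dx = 36.
  Sum: 262144 − 49152 + 311296/7 − 8192 + 29696/5 − 768 + 1216/3 − 48 + 36 = 26757716/105.
  ∫_0^4 u'(x)^2 dx = ∫_0^4 (144*x^6 - 72*x^5 + 153*x^4 - 60*x^3 + 42*x^2 - 12*x + 1) dx. Term by term:
    ∫_0^4 144*x^6 dx = 2359296/7;  ∫_0^4 -72*x^5 dx = -49152;  ∫_0^4 153*x^4 dx = 156672/5;
    ∫_0^4 -60*x^3 dx = -3840;  ∫_0^4 42*x^2 dx = 896;  ∫_0^4 -12*x dx = -96;
    ∫_0^4 1 dx = 4.
  Sum: 2359296/7 − 49152 + 156672/5 − 3840 + 896 − 96 + 4 = 11066604/35.
Adding: ||u||_{H^1}^2 = 26757716/105 + 11066604/35 = 59957528/105.


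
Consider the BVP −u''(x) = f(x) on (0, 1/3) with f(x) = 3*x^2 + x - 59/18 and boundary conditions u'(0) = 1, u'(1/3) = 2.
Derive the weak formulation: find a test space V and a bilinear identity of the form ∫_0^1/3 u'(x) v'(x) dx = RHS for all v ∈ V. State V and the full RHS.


V = H^1(0, 1/3) (v unrestricted at boundary; u is determined up to an additive constant); weak form: ∫_0^1/3 u'v' dx = ∫_0^1/3 (3*x^2 + x - 59/18) v dx + 2·v(1/3) − v(0) for all v ∈ V.

Multiply both sides by a test function v and integrate from 0 to 1/3:
  ∫_0^1/3 −u''(x) v(x) dx = ∫_0^1/3 f(x) v(x) dx.
Integrate the LHS by parts once:
  ∫_0^1/3 −u'' v dx = −[u'(x) v(x)]_0^1/3 + ∫_0^1/3 u'(x) v'(x) dx.
Thus ∫_0^1/3 u'(x) v'(x) dx = ∫_0^1/3 f(x) v(x) dx + [u'(x) v(x)]_0^1/3.
Choose V so that boundary terms are either known or forced to vanish.
u has inhomogeneous Neumann u'(0) = 1, u'(1/3) = 2. [u' v]_0^1/3 = (2)·v(1/3) − (1)·v(0) = 2·v(1/3) − v(0). Take V = H^1(0, 1/3); boundary term becomes part of RHS.
Weak formulation: find u (satisfying any essential BC) such that ∫_0^1/3 u'(x) v'(x) dx = ∫_0^1/3 f v dx + 2·v(1/3) − v(0) for all v ∈ V (Neumann data are natural BCs: they enter the RHS as boundary terms).
Substituting f(x) = 3*x^2 + x - 59/18, the right-hand side is ∫_0^1/3 (3*x^2 + x - 59/18) v dx + 2·v(1/3) − v(0).
Compatibility check (pure Neumann): taking v ≡ 1 ∈ V gives 0 = ∫_0^1/3 f dx + (2) − (1), i.e. ∫_0^1/3 f dx must equal u'(0) − u'(1/3) = -1. Indeed ∫_0^1/3 (3*x^2 + x - 59/18) dx = -1, so the data are compatible. The solution is then unique only up to an additive constant (fix it e.g. by requiring ∫_0^1/3 u dx = 0).


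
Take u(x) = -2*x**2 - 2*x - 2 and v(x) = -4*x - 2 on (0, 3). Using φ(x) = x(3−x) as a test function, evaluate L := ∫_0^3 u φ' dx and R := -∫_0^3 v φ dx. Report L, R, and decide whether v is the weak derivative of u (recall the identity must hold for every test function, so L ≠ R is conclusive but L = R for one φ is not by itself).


LHS = 36, RHS = 36. Yes, v = u' weakly.

u(x) = -2*x**2 - 2*x - 2, classical derivative u'(x) = -4*x - 2.
φ(x) = x(3−x), so φ'(x) = 3 - 2*x.
Note φ(0) = φ(3) = 0, so the boundary term u·φ vanishes.
LHS = ∫_0^3 u(x) φ'(x) dx = ∫_0^3 (4*x^3 - 2*x^2 - 2*x - 6) dx. Term by term:
  ∫_0^3 4*x^3 dx = 81;  ∫_0^3 -2*x^2 dx = -18;  ∫_0^3 -2*x dx = -9;
  ∫_0^3 -6 dx = -18.
Sum: 81 − 18 − 9 − 18 = 36.
So LHS = 36.
∫_0^3 v(x) φ(x) dx = ∫_0^3 (4*x^3 - 10*x^2 - 6*x) dx. Term by term:
  ∫_0^3 4*x^3 dx = 81;  ∫_0^3 -10*x^2 dx = -90;  ∫_0^3 -6*x dx = -27.
Sum: 81 − 90 − 27 = -36.
So RHS = -∫_0^3 v(x) φ(x) dx = 36.
LHS = RHS, so the identity holds for this test φ.
Moreover u is smooth here and v(x) = u'(x) = -4*x - 2 pointwise, so the identity holds for every test function. Hence v is the weak derivative of u.


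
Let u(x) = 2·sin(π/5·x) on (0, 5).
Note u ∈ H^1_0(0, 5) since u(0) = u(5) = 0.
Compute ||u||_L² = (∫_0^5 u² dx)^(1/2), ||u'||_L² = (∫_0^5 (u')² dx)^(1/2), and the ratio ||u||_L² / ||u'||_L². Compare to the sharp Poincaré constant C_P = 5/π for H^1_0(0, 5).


||u||_L² / ||u'||_L² = 5/π = C_P.

u(x) = 2·sin(π/5·x), so u'(x) = 2*π*cos(π*x/5)/5.
Writing u(x) = A·sin(kπx/L) with A = 2 and k = 1, use ∫_0^L sin²(kπx/L) dx = L/2 and ∫_0^L cos²(kπx/L) dx = L/2.
u² = 4·sin²(π/5·x) and (u')² = 4*π^2/25·cos²(π/5·x), and each of sin², cos² integrates to L/2 = 5/2 over (0, 5).
∫_0^5 u² dx = 10, so ||u||_L² = sqrt(10).
∫_0^5 (u')² dx = 2*π^2/5, so ||u'||_L² = sqrt(10)*π/5.
Ratio ||u||_L² / ||u'||_L² = 5/π.
Sharp Poincaré constant on H^1_0(0, 5) is C_P = L/π = 5/π, achieved by sin(π/5·x).
This is the k = 1 eigenfunction (up to amplitude), so the ratio equals the sharp Poincaré constant exactly.


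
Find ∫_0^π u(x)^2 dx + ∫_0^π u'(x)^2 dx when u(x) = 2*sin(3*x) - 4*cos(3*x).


||u||_{H^1(0,π)}^2 = 100*π

u'(x) = 12*sin(3*x) + 6*cos(3*x).
Expand u² and (u')² and integrate term by term on (0, π), using: for integers n ≥ 1, ∫_0^π sin²(nx) dx = ∫_0^π cos²(nx) dx = π/2; for n ≠ n', ∫_0^π sin(nx)sin(n'x) dx = ∫_0^π cos(nx)cos(n'x) dx = 0; and by product-to-sum, ∫_0^π sin(nx)cos(n'x) dx = ½∫_0^π [sin((n+n')x) + sin((n−n')x)] dx, which is 0 when n+n' is even and 2n/(n²−n'²) when n+n' is odd (it need not vanish on (0, π)).
  u² squared terms: (-4)²·∫cos(3x)² dx = 16·π/2 = 8*π;  (2)²·∫sin(3x)² dx = 4·π/2 = 2*π.
  u² cross terms: 2·(-4)·(2)·∫cos(3x)·sin(3x) dx = -16·(0) = 0.
  So ∫_0^π u² dx = 8*π + 2*π + 0 = 10*π.
  (u')² squared terms: (6)²·∫cos(3x)² dx = 36·π/2 = 18*π;  (12)²·∫sin(3x)² dx = 144·π/2 = 72*π.
  (u')² cross terms: 2·(6)·(12)·∫cos(3x)·sin(3x) dx = 144·(0) = 0.
  So ∫_0^π (u')² dx = 18*π + 72*π + 0 = 90*π.
||u||_{H^1}^2 = (10*π) + (90*π) = 100*π.
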